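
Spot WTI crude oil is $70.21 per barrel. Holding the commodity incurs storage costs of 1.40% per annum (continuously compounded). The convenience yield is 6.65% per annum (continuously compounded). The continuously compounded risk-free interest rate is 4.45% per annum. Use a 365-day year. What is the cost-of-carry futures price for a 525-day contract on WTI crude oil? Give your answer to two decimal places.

$69.41 per barrel

Net carry = r + u − y = 0.0445 + 0.0140 − 0.0665 = -0.0080
F = S·e^((r+u−y)T) = 70.21 · e^(-0.0080 × 525/365) = 70.21 · e^-0.011507
= 70.21 × 0.988559 = $69.41 per barrel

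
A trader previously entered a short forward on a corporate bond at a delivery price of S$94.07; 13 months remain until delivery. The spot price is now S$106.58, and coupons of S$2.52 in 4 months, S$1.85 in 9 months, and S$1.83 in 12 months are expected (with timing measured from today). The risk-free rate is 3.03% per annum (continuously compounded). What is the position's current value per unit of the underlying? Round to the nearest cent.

-S$9.47

PV(remaining coupons) I = 2.52·e^(−0.0303·4/12) + 1.85·e^(−0.0303·9/12) + 1.83·e^(−0.0303·12/12) = 6.0785
Current forward F = (S − I)·e^(rT) = (106.58 − 6.0785)·e^(0.0303·13/12) = 100.5015 × 1.033370 = 103.8552
Value (long) = (F − K)·e^(−rT) = (103.8552 − 94.07) × 0.967708 = 9.4692
Short position value = −(long value) = -S$9.47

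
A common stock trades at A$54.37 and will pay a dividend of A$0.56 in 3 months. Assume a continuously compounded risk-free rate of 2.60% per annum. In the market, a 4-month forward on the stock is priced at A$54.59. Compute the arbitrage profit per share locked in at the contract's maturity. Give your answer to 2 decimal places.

A$0.31 per share

PV(dividends) I = 0.56·e^(−0.0260·3/12) = 0.5564
Fair forward F* = (S − I)·e^(rT) = (54.37 − 0.5564)·e^0.008667 = 53.8136 × 1.008705 = 54.2820
Market A$54.59 > fair 54.2820: forward overpriced → cash-and-carry (borrow at r, buy the stock and collect the dividends, short the forward).
Profit at T = |F_mkt − F*| = |54.59 − 54.2820| = A$0.31 per share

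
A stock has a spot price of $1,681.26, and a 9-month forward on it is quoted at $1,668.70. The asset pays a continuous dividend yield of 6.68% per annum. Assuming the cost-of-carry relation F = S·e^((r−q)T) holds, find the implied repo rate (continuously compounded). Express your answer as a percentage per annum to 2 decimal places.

5.68%

From F = S·e^((r−q)T): (r − q) = ln(F/S)/T
ln(1668.70/1681.26) = ln(0.992529) = -0.007499
(r − q) = -0.007499 / (9/12) = -0.009999
r = ln(F/S)/T + q = -0.009999 + 0.0668 = 0.056801
r = 5.68%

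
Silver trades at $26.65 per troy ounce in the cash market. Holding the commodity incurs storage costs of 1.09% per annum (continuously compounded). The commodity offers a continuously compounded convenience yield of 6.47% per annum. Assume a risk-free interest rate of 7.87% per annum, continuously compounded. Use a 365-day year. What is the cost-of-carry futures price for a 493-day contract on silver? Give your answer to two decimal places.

$27.56 per troy ounce

Net carry = r + u − y = 0.0787 + 0.0109 − 0.0647 = 0.0249
F = S·e^((r+u−y)T) = 26.65 · e^(0.0249 × 493/365) = 26.65 · e^0.033632
= 26.65 × 1.034204 = $27.56 per troy ounce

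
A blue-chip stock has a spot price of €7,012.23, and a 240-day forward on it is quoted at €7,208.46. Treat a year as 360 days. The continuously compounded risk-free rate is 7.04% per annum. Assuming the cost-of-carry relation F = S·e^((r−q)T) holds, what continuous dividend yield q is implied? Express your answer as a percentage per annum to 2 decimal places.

2.90%

From F = S·e^((r−q)T): (r − q) = ln(F/S)/T
ln(7208.46/7012.23) = ln(1.027984) = 0.027600
(r − q) = 0.027600 / (240/360) = 0.041400
q = r − ln(F/S)/T = 0.0704 − 0.041400 = 0.029000
q = 2.90%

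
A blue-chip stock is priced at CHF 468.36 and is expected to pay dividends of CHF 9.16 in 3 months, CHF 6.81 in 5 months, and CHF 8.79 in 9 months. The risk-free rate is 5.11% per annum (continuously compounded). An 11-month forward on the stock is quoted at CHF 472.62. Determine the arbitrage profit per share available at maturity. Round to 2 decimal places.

PV(dividends) I = 9.16·e^(−0.0511·3/12) + 6.81·e^(−0.0511·5/12) + 8.79·e^(−0.0511·9/12) = 24.1698
Fair forward F* = (S − I)·e^(rT) = (468.36 − 24.1698)·e^0.046842 = 444.1902 × 1.047956 = 465.4918
Market CHF 472.62 > fair 465.4918: forward overpriced → cash-and-carry (borrow at r, buy the stock and collect the dividends, short the forward).
Profit at T = |F_mkt − F*| = |472.62 − 465.4918| = CHF 7.13 per share

CHF 7.13 per share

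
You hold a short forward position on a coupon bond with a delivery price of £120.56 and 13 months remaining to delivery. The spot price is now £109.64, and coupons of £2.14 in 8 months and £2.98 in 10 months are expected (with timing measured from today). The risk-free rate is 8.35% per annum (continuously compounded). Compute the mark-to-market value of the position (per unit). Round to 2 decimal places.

£5.30

PV(remaining coupons) I = 2.14·e^(−0.0835·8/12) + 2.98·e^(−0.0835·10/12) = 4.8038
Current forward F = (S − I)·e^(rT) = (109.64 − 4.8038)·e^(0.0835·13/12) = 104.8362 × 1.094676 = 114.7617
Value (long) = (F − K)·e^(−rT) = (114.7617 − 120.56) × 0.913512 = -5.2968
Short position value = −(long value) = £5.30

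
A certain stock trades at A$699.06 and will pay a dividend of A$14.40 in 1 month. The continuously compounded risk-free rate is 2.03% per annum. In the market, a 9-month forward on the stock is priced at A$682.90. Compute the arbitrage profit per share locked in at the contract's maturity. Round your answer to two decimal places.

A$12.29 per share

PV(dividends) I = 14.40·e^(−0.0203·1/12) = 14.3757
Fair forward F* = (S − I)·e^(rT) = (699.06 − 14.3757)·e^0.015225 = 684.6843 × 1.015341 = 695.1880
Market A$682.90 < fair 695.1880: forward underpriced → reverse cash-and-carry (short the stock, invest proceeds at r, pay the dividends, go long the forward).
Profit at T = |F_mkt − F*| = |682.90 − 695.1880| = A$12.29 per share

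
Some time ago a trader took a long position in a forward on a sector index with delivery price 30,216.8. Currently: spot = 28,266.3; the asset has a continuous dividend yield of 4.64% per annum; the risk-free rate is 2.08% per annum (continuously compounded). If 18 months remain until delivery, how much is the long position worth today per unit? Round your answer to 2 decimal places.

-2922.72

Current fair forward for the remaining 18 months: F = S·e^((r − q)·T), (r − q) = 0.0208 − 0.0464 = -0.0256
F = 28266.3 · e^(-0.0256 × 18/12) = 28266.3 × 0.96232793 = 27201.4500
Value of long forward = (F − K)·e^(−rT) = (27201.4500 − 30216.8) · e^(−0.0208·18/12)
= -3015.3500 × 0.96928170 = -2922.72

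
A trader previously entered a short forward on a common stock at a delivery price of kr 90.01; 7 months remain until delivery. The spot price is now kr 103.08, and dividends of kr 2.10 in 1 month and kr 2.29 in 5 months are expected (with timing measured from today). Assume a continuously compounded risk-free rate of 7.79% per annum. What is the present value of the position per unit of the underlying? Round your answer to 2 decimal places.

-kr 12.77

PV(remaining dividends) I = 2.10·e^(−0.0779·1/12) + 2.29·e^(−0.0779·5/12) = 4.3033
Current forward F = (S − I)·e^(rT) = (103.08 − 4.3033)·e^(0.0779·7/12) = 98.7767 × 1.046490 = 103.3688
Value (long) = (F − K)·e^(−rT) = (103.3688 − 90.01) × 0.955575 = 12.7653
Short position value = −(long value) = -kr 12.77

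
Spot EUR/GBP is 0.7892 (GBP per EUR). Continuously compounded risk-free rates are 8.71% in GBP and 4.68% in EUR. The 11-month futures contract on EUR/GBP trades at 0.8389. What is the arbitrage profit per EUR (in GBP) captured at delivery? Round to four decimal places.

0.0200 per EUR (in GBP)

Fair futures: F* = S·e^(carry·T), with carry = (r_GBP − r_EUR) = 0.0871 − 0.0468 = 0.0403
F* = 0.7892 · e^(0.0403 × 11/12) = 0.7892 · e^0.036942 = 0.7892 × 1.037633 = 0.8189
Market 0.8389 > fair 0.8189: forward overpriced → cash-and-carry (buy spot, short the forward).
At maturity, profit = |F_mkt − F*| = |0.8389 − 0.8189| = 0.0200 per EUR (in GBP)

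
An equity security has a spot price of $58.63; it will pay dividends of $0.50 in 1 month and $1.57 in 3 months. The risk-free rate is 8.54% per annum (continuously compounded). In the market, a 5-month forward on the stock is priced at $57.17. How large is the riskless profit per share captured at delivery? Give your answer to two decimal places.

PV(dividends) I = 0.50·e^(−0.0854·1/12) + 1.57·e^(−0.0854·3/12) = 2.0333
Fair forward F* = (S − I)·e^(rT) = (58.63 − 2.0333)·e^0.035583 = 56.5967 × 1.036224 = 58.6469
Market $57.17 < fair 58.6469: forward underpriced → reverse cash-and-carry (short the stock, invest proceeds at r, pay the dividends, go long the forward).
Profit at T = |F_mkt − F*| = |57.17 − 58.6469| = $1.48 per share

$1.48 per share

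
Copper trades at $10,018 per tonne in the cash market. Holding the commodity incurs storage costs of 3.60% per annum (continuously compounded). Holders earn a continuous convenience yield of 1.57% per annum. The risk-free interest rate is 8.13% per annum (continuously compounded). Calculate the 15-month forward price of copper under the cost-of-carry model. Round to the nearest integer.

$11,375 per tonne

Net carry = r + u − y = 0.0813 + 0.0360 − 0.0157 = 0.1016
F = S·e^((r+u−y)T) = 10018 · e^(0.1016 × 15/12) = 10018 · e^0.127000
= 10018 × 1.135417 = $11,375 per tonne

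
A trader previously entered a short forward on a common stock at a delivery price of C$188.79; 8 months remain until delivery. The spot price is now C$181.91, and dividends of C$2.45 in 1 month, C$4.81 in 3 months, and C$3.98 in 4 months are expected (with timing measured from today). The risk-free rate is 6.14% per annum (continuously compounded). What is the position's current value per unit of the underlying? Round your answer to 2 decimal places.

PV(remaining dividends) I = 2.45·e^(−0.0614·1/12) + 4.81·e^(−0.0614·3/12) + 3.98·e^(−0.0614·4/12) = 11.0736
Current forward F = (S − I)·e^(rT) = (181.91 − 11.0736)·e^(0.0614·8/12) = 170.8364 × 1.041783 = 177.9745
Value (long) = (F − K)·e^(−rT) = (177.9745 − 188.79) × 0.959893 = -10.3817
Short position value = −(long value) = C$10.38

C$10.38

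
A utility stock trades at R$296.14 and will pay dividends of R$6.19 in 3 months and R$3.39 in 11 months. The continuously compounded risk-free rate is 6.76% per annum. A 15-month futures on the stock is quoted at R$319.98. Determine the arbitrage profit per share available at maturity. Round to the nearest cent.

PV(dividends) I = 6.19·e^(−0.0676·3/12) + 3.39·e^(−0.0676·11/12) = 9.2726
Fair futures F* = (S − I)·e^(rT) = (296.14 − 9.2726)·e^0.084500 = 286.8674 × 1.088173 = 312.1614
Market R$319.98 > fair 312.1614: forward overpriced → cash-and-carry (borrow at r, buy the stock and collect the dividends, short the forward).
Profit at T = |F_mkt − F*| = |319.98 − 312.1614| = R$7.82 per share

R$7.82 per share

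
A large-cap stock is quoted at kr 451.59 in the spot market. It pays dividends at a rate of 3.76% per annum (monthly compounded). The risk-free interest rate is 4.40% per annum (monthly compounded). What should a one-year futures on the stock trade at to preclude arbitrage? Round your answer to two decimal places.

kr 454.48

F = S · (1+r/12)^(12T) / (1+q/12)^(12T)
= 451.59 × 1.044898 / 1.038255 = 451.59 × 1.006398
F = kr 454.48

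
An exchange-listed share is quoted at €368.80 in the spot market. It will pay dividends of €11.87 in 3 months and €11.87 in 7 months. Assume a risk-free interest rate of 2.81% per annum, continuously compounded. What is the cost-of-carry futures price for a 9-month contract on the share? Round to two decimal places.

PV(dividends) I = 11.87·e^(−0.0281·3/12) + 11.87·e^(−0.0281·7/12)
I = 11.7869 + 11.6770 = 23.4639
F = (S − I)·e^(rT) = (368.80 − 23.4639) · e^(0.0281·9/12)
= 345.3361 · e^0.021075 = 345.3361 × 1.021299 = €352.69

€352.69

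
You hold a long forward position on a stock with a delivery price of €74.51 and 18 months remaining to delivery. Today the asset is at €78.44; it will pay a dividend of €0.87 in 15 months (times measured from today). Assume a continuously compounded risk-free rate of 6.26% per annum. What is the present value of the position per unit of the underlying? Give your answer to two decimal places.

PV(remaining dividends) I = 0.87·e^(−0.0626·15/12) = 0.8045
Current forward F = (S − I)·e^(rT) = (78.44 − 0.8045)·e^(0.0626·18/12) = 77.6355 × 1.098450 = 85.2787
Value (long) = (F − K)·e^(−rT) = (85.2787 − 74.51) × 0.910374 = 9.8035
Value = €9.80

€9.80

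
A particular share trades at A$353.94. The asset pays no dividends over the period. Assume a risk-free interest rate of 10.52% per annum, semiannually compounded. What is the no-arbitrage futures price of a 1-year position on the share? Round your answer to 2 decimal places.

A$392.15

F = S · (1+r/2)^(2T)
= 353.94 × 1.107967
F = A$392.15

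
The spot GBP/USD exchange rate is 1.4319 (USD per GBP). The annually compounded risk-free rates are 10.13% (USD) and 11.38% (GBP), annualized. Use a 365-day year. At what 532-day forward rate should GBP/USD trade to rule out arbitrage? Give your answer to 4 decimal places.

By covered interest parity, F = S · (1+r_USD)^T / (1+r_GBP)^T
= 1.4319 × 1.151009 / 1.170100 = 1.4319 × 0.983684
F = 1.4085 USD per GBP

1.4085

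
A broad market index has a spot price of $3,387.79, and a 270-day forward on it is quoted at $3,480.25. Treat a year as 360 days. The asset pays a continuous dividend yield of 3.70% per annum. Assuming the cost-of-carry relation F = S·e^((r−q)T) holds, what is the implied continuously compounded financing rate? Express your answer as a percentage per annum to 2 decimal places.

7.29%

From F = S·e^((r−q)T): (r − q) = ln(F/S)/T
ln(3480.25/3387.79) = ln(1.027292) = 0.026926
(r − q) = 0.026926 / (270/360) = 0.035901
r = ln(F/S)/T + q = 0.035901 + 0.0370 = 0.072901
r = 7.29%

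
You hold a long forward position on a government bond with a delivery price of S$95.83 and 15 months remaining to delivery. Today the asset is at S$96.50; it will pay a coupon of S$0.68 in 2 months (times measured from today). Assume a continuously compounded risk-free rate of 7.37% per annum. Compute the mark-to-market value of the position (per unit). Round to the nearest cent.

PV(remaining coupons) I = 0.68·e^(−0.0737·2/12) = 0.6717
Current forward F = (S − I)·e^(rT) = (96.50 − 0.6717)·e^(0.0737·15/12) = 95.8283 × 1.096502 = 105.0759
Value (long) = (F − K)·e^(−rT) = (105.0759 − 95.83) × 0.911991 = 8.4322
Value = S$8.43

S$8.43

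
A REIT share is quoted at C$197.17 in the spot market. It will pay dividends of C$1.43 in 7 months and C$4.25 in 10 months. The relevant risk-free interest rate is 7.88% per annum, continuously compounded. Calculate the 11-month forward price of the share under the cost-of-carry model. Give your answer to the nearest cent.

PV(dividends) I = 1.43·e^(−0.0788·7/12) + 4.25·e^(−0.0788·10/12)
I = 1.3658 + 3.9799 = 5.3457
F = (S − I)·e^(rT) = (197.17 − 5.3457) · e^(0.0788·11/12)
= 191.8243 · e^0.072233 = 191.8243 × 1.074906 = C$206.19

C$206.19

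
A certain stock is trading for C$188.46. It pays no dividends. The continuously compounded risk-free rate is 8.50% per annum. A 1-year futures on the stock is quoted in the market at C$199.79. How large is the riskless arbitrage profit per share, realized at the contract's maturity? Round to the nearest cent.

C$5.39 per share

Fair futures: F* = S·e^(carry·T), with carry = r = 0.0850
F* = 188.46 · e^(0.0850 × 1) = 188.46 · e^0.085000 = 188.46 × 1.088717 = C$205.1796
Market C$199.79 < fair C$205.1796: forward underpriced → reverse cash-and-carry (short spot, go long the forward).
At maturity, profit = |F_mkt − F*| = |199.79 − 205.1796| = C$5.39 per share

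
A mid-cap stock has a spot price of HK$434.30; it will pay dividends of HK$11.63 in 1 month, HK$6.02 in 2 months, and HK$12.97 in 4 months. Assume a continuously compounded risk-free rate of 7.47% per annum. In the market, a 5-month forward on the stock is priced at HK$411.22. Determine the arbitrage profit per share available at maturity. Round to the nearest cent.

PV(dividends) I = 11.63·e^(−0.0747·1/12) + 6.02·e^(−0.0747·2/12) + 12.97·e^(−0.0747·4/12) = 30.1544
Fair forward F* = (S − I)·e^(rT) = (434.30 − 30.1544)·e^0.031125 = 404.1456 × 1.031614 = 416.9223
Market HK$411.22 < fair 416.9223: forward underpriced → reverse cash-and-carry (short the stock, invest proceeds at r, pay the dividends, go long the forward).
Profit at T = |F_mkt − F*| = |411.22 − 416.9223| = HK$5.70 per share

HK$5.70 per share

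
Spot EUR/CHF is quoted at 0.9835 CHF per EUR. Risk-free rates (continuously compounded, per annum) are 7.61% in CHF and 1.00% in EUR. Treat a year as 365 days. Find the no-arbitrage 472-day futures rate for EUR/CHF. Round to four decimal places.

F = S·e^((r_CHF − r_EUR)T) = 0.9835 · e^((0.0761 − 0.0100) × 472/365)
= 0.9835 · e^0.085477 = 0.9835 × 1.089237
F = 1.0713 CHF per EUR

1.0713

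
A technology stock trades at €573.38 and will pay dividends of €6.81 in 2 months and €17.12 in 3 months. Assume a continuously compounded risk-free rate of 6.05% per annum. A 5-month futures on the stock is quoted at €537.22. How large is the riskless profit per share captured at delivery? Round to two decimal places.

PV(dividends) I = 6.81·e^(−0.0605·2/12) + 17.12·e^(−0.0605·3/12) = 23.6047
Fair futures F* = (S − I)·e^(rT) = (573.38 − 23.6047)·e^0.025208 = 549.7753 × 1.025528 = 563.8100
Market €537.22 < fair 563.8100: forward underpriced → reverse cash-and-carry (short the stock, invest proceeds at r, pay the dividends, go long the forward).
Profit at T = |F_mkt − F*| = |537.22 − 563.8100| = €26.59 per share

€26.59 per share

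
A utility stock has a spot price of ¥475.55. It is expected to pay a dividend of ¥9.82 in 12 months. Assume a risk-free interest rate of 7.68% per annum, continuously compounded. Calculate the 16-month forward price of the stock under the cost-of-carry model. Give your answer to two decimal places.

PV(dividends) I = 9.82·e^(−0.0768·12/12)
I = 9.0941
F = (S − I)·e^(rT) = (475.55 − 9.0941) · e^(0.0768·16/12)
= 466.4559 · e^0.102400 = 466.4559 × 1.107827 = ¥516.75

¥516.75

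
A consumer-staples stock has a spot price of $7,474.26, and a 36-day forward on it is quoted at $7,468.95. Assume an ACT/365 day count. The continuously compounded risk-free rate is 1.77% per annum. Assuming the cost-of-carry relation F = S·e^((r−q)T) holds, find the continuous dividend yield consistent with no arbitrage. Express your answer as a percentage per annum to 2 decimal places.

From F = S·e^((r−q)T): (r − q) = ln(F/S)/T
ln(7468.95/7474.26) = ln(0.999290) = -0.000710
(r − q) = -0.000710 / (36/365) = -0.007199
q = r − ln(F/S)/T = 0.0177 + 0.007199 = 0.024899
q = 2.49%

2.49%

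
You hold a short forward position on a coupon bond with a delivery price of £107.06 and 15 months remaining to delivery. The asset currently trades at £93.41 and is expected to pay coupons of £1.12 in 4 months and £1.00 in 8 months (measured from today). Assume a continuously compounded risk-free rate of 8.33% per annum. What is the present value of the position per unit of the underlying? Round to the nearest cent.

£5.10

PV(remaining coupons) I = 1.12·e^(−0.0833·4/12) + 1.00·e^(−0.0833·8/12) = 2.0353
Current forward F = (S − I)·e^(rT) = (93.41 − 2.0353)·e^(0.0833·15/12) = 91.3747 × 1.109739 = 101.4021
Value (long) = (F − K)·e^(−rT) = (101.4021 − 107.06) × 0.901113 = -5.0984
Short position value = −(long value) = £5.10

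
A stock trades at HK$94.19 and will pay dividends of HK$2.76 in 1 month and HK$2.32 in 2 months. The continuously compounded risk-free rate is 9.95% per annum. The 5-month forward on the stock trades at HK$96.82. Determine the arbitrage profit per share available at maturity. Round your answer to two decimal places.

PV(dividends) I = 2.76·e^(−0.0995·1/12) + 2.32·e^(−0.0995·2/12) = 5.0191
Fair forward F* = (S − I)·e^(rT) = (94.19 − 5.0191)·e^0.041458 = 89.1709 × 1.042329 = 92.9454
Market HK$96.82 > fair 92.9454: forward overpriced → cash-and-carry (borrow at r, buy the stock and collect the dividends, short the forward).
Profit at T = |F_mkt − F*| = |96.82 − 92.9454| = HK$3.87 per share

HK$3.87 per share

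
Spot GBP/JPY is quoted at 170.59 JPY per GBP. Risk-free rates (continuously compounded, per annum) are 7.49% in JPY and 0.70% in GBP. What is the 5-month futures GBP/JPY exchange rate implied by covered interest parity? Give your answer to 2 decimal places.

175.49

F = S·e^((r_JPY − r_GBP)T) = 170.59 · e^((0.0749 − 0.0070) × 5/12)
= 170.59 · e^0.028292 = 170.59 × 1.028696
F = 175.49 JPY per GBP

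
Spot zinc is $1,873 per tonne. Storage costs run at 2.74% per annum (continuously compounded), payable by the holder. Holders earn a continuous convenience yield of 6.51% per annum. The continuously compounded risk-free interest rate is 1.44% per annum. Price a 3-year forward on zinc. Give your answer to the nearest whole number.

$1,747 per tonne

Net carry = r + u − y = 0.0144 + 0.0274 − 0.0651 = -0.0233
F = S·e^((r+u−y)T) = 1873 · e^(-0.0233 × 3) = 1873 · e^-0.069900
= 1873 × 0.932487 = $1,747 per tonne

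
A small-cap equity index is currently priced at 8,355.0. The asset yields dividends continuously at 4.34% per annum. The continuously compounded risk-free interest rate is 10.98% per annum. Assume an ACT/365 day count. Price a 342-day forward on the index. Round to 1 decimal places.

F = S·e^((r − q)T) = 8355.0 · e^((0.1098 − 0.0434) × 342/365)
= 8355.0 · e^0.062216 = 8355.0 × 1.064192
F = 8,891.3

8,891.3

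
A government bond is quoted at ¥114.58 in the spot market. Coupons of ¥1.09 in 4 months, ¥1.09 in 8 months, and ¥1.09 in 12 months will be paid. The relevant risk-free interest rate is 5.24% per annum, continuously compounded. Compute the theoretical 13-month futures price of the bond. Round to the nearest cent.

¥117.93

PV(coupons) I = 1.09·e^(−0.0524·4/12) + 1.09·e^(−0.0524·8/12) + 1.09·e^(−0.0524·12/12)
I = 1.0711 + 1.0526 + 1.0344 = 3.1581
F = (S − I)·e^(rT) = (114.58 − 3.1581) · e^(0.0524·13/12)
= 111.4219 · e^0.056767 = 111.4219 × 1.058409 = ¥117.93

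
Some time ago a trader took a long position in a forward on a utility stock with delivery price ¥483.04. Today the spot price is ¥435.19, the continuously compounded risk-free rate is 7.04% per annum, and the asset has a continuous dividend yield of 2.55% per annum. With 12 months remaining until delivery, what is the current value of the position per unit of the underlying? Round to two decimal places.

-¥25.97

Current fair forward for the remaining 12 months: F = S·e^((r − q)·T), (r − q) = 0.0704 − 0.0255 = 0.0449
F = 435.19 · e^(0.0449 × 12/12) = 435.19 × 1.045923 = 455.1752
Value of long forward = (F − K)·e^(−rT) = (455.1752 − 483.04) · e^(−0.0704·12/12)
= -27.8648 × 0.932021 = -25.97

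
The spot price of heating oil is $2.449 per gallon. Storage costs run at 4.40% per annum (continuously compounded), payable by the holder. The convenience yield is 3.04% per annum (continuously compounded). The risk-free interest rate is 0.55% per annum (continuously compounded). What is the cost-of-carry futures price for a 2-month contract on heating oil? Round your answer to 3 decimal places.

$2.457 per gallon

Net carry = r + u − y = 0.0055 + 0.0440 − 0.0304 = 0.0191
F = S·e^((r+u−y)T) = 2.449 · e^(0.0191 × 2/12) = 2.449 · e^0.003183
= 2.449 × 1.003188 = $2.457 per gallon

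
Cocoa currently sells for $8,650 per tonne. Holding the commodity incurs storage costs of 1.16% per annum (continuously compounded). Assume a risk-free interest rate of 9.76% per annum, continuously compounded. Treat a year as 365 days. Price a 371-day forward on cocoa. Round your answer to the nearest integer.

$9,665 per tonne

Net carry = r + u − y = 0.0976 + 0.0116 − 0.0000 = 0.1092
F = S·e^((r+u−y)T) = 8650 · e^(0.1092 × 371/365) = 8650 · e^0.110995
= 8650 × 1.117389 = $9,665 per tonne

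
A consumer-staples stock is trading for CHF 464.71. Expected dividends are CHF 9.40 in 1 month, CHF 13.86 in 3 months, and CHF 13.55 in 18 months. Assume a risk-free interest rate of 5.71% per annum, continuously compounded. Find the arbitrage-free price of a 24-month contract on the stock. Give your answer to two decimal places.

PV(dividends) I = 9.40·e^(−0.0571·1/12) + 13.86·e^(−0.0571·3/12) + 13.55·e^(−0.0571·18/12)
I = 9.3554 + 13.6636 + 12.4378 = 35.4568
F = (S − I)·e^(rT) = (464.71 − 35.4568) · e^(0.0571·24/12)
= 429.2532 · e^0.114200 = 429.2532 × 1.120976 = CHF 481.18

CHF 481.18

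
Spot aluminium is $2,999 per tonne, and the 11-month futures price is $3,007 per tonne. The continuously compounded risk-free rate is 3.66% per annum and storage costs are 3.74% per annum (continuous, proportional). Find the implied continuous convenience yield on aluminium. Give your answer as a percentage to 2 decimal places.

F = S·e^((r+u−y)T) ⇒ (r+u−y) = ln(F/S)/T
ln(3007/2999) = 0.002664; /T ⇒ 0.002906
y = r + u − ln(F/S)/T = 0.0366 + 0.0374 − 0.002906 = 0.071094
y = 7.11%

7.11%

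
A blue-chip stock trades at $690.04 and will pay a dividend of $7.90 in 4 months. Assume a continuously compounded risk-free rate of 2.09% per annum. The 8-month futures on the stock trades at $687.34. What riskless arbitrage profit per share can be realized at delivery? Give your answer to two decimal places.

$4.43 per share

PV(dividends) I = 7.90·e^(−0.0209·4/12) = 7.8452
Fair futures F* = (S − I)·e^(rT) = (690.04 − 7.8452)·e^0.013933 = 682.1948 × 1.014031 = 691.7667
Market $687.34 < fair 691.7667: forward underpriced → reverse cash-and-carry (short the stock, invest proceeds at r, pay the dividends, go long the forward).
Profit at T = |F_mkt − F*| = |687.34 − 691.7667| = $4.43 per share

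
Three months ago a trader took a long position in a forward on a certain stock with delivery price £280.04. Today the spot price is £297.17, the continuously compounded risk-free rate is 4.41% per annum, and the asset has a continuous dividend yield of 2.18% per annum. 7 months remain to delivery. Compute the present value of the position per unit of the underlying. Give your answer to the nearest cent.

Current fair forward for the remaining 7 months: F = S·e^((r − q)·T), (r − q) = 0.0441 − 0.0218 = 0.0223
F = 297.17 · e^(0.0223 × 7/12) = 297.17 × 1.013093 = 301.0608
Value of long forward = (F − K)·e^(−rT) = (301.0608 − 280.04) · e^(−0.0441·7/12)
= 21.0208 × 0.974603 = 20.49

£20.49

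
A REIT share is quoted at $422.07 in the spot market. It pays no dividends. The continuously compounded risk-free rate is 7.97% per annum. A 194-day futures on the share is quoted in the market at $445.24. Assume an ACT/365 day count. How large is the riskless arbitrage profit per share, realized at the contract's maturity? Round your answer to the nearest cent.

$4.91 per share

Fair futures: F* = S·e^(carry·T), with carry = r = 0.0797
F* = 422.07 · e^(0.0797 × 194/365) = 422.07 · e^0.042361 = 422.07 × 1.043271 = $440.3334
Market $445.24 > fair $440.3334: forward overpriced → cash-and-carry (buy spot, short the forward).
At maturity, profit = |F_mkt − F*| = |445.24 − 440.3334| = $4.91 per share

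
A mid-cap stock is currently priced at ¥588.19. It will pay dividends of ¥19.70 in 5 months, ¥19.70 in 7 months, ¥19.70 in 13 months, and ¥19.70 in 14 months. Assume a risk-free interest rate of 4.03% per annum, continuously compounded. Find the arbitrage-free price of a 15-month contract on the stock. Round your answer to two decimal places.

PV(dividends) I = 19.70·e^(−0.0403·5/12) + 19.70·e^(−0.0403·7/12) + 19.70·e^(−0.0403·13/12) + 19.70·e^(−0.0403·14/12)
I = 19.3720 + 19.2423 + 18.8584 + 18.7952 = 76.2679
F = (S − I)·e^(rT) = (588.19 − 76.2679) · e^(0.0403·15/12)
= 511.9221 · e^0.050375 = 511.9221 × 1.051665 = ¥538.37

¥538.37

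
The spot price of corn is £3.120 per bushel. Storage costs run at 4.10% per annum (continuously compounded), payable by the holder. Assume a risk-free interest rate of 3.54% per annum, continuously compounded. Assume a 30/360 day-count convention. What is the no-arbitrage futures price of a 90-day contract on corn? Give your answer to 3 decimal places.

£3.180 per bushel

Net carry = r + u − y = 0.0354 + 0.0410 − 0.0000 = 0.0764
F = S·e^((r+u−y)T) = 3.120 · e^(0.0764 × 90/360) = 3.120 · e^0.019100
= 3.120 × 1.019284 = £3.180 per bushel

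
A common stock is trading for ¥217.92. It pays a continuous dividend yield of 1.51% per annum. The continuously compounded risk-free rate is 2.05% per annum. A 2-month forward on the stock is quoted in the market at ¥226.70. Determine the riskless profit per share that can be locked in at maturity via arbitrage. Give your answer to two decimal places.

¥8.58 per share

Fair forward: F* = S·e^(carry·T), with carry = (r − q) = 0.0205 − 0.0151 = 0.0054
F* = 217.92 · e^(0.0054 × 2/12) = 217.92 · e^0.000900 = 217.92 × 1.000900 = ¥218.1161
Market ¥226.70 > fair ¥218.1161: forward overpriced → cash-and-carry (buy spot, short the forward).
At maturity, profit = |F_mkt − F*| = |226.70 − 218.1161| = ¥8.58 per share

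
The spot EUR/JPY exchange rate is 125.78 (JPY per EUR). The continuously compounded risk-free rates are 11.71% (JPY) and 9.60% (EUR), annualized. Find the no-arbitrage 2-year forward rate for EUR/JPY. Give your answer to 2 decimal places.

131.20

F = S·e^((r_JPY − r_EUR)T) = 125.78 · e^((0.1171 − 0.0960) × 2)
= 125.78 · e^0.042200 = 125.78 × 1.043103
F = 131.20 JPY per EUR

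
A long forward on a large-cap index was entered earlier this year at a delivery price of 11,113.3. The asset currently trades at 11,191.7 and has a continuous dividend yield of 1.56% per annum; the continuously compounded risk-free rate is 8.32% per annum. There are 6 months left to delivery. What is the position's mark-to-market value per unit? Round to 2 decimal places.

Current fair forward for the remaining 6 months: F = S·e^((r − q)·T), (r − q) = 0.0832 − 0.0156 = 0.0676
F = 11191.7 · e^(0.0676 × 6/12) = 11191.7 × 1.03437771 = 11576.4450
Value of long forward = (F − K)·e^(−rT) = (11576.4450 − 11113.3) · e^(−0.0832·6/12)
= 463.1450 × 0.95925341 = 444.27

444.27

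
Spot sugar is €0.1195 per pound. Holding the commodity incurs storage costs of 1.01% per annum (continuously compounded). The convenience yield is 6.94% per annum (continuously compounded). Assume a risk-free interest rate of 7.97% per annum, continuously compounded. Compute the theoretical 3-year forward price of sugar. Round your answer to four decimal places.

€0.1270 per pound

Net carry = r + u − y = 0.0797 + 0.0101 − 0.0694 = 0.0204
F = S·e^((r+u−y)T) = 0.1195 · e^(0.0204 × 3) = 0.1195 · e^0.061200
= 0.1195 × 1.063112 = €0.1270 per pound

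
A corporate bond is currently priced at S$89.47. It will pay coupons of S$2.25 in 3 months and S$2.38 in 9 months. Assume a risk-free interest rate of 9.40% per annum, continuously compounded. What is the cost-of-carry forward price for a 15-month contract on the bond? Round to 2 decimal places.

PV(coupons) I = 2.25·e^(−0.0940·3/12) + 2.38·e^(−0.0940·9/12)
I = 2.1977 + 2.2180 = 4.4157
F = (S − I)·e^(rT) = (89.47 − 4.4157) · e^(0.0940·15/12)
= 85.0543 · e^0.117500 = 85.0543 × 1.124682 = S$95.66

S$95.66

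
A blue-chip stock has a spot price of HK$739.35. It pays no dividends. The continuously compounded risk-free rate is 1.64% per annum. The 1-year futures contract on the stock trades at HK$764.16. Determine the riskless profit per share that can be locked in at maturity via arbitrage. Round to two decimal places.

HK$12.58 per share

Fair futures: F* = S·e^(carry·T), with carry = r = 0.0164
F* = 739.35 · e^(0.0164 × 1) = 739.35 · e^0.016400 = 739.35 × 1.016535 = HK$751.5752
Market HK$764.16 > fair HK$751.5752: forward overpriced → cash-and-carry (buy spot, short the forward).
At maturity, profit = |F_mkt − F*| = |764.16 − 751.5752| = HK$12.58 per share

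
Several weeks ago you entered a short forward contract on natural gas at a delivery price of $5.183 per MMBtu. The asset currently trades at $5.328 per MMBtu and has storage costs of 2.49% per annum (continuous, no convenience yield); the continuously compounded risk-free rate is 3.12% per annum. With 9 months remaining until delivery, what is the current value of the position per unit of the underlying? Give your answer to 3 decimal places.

-$0.365 per MMBtu

Current fair forward for the remaining 9 months: F = S·e^((r + u)·T), (r + u) = 0.0312 + 0.0249 = 0.0561
F = 5.328 · e^(0.0561 × 9/12) = 5.328 × 1.042973 = 5.5570
Value of long forward = (F − K)·e^(−rT) = (5.5570 − 5.183) · e^(−0.0312·9/12)
= 0.3740 × 0.976872 = 0.365
Short position value = −(long value) = -$0.365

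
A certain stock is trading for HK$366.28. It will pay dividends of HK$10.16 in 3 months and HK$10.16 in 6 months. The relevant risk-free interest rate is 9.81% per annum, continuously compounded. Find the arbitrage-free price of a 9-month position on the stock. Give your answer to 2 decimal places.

HK$373.16

PV(dividends) I = 10.16·e^(−0.0981·3/12) + 10.16·e^(−0.0981·6/12)
I = 9.9139 + 9.6737 = 19.5876
F = (S − I)·e^(rT) = (366.28 − 19.5876) · e^(0.0981·9/12)
= 346.6924 · e^0.073575 = 346.6924 × 1.076349 = HK$373.16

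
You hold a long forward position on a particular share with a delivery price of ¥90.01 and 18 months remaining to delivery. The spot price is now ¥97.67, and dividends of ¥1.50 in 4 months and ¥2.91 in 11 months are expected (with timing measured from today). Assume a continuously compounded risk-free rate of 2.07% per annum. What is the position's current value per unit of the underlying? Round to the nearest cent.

¥6.07

PV(remaining dividends) I = 1.50·e^(−0.0207·4/12) + 2.91·e^(−0.0207·11/12) = 4.3450
Current forward F = (S − I)·e^(rT) = (97.67 − 4.3450)·e^(0.0207·18/12) = 93.3250 × 1.031537 = 96.2682
Value (long) = (F − K)·e^(−rT) = (96.2682 − 90.01) × 0.969427 = 6.0669
Value = ¥6.07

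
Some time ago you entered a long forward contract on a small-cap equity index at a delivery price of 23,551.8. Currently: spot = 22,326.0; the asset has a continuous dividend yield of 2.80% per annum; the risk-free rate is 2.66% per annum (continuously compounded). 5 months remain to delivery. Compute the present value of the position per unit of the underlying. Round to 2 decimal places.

-1225.17

Current fair forward for the remaining 5 months: F = S·e^((r − q)·T), (r − q) = 0.0266 − 0.0280 = -0.0014
F = 22326.0 · e^(-0.0014 × 5/12) = 22326.0 × 0.99941684 = 22312.9804
Value of long forward = (F − K)·e^(−rT) = (22312.9804 − 23551.8) · e^(−0.0266·5/12)
= -1238.8196 × 0.98897786 = -1225.17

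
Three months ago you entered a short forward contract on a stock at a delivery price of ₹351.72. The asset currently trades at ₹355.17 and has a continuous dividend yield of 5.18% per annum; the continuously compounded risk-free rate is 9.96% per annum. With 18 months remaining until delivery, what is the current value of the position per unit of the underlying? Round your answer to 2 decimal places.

Current fair forward for the remaining 18 months: F = S·e^((r − q)·T), (r − q) = 0.0996 − 0.0518 = 0.0478
F = 355.17 · e^(0.0478 × 18/12) = 355.17 × 1.074333 = 381.5709
Value of long forward = (F − K)·e^(−rT) = (381.5709 − 351.72) · e^(−0.0996·18/12)
= 29.8509 × 0.861225 = 25.71
Short position value = −(long value) = -₹25.71

-₹25.71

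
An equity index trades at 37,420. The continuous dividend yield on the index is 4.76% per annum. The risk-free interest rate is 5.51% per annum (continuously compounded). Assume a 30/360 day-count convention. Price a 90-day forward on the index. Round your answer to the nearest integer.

37,490

F = S·e^((r − q)T) = 37420 · e^((0.0551 − 0.0476) × 90/360)
= 37420 · e^0.001875 = 37420 × 1.001877
F = 37,490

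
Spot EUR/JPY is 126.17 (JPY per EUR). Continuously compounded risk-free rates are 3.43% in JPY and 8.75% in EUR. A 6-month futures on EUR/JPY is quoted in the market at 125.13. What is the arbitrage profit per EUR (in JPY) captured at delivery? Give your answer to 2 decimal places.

Fair futures: F* = S·e^(carry·T), with carry = (r_JPY − r_EUR) = 0.0343 − 0.0875 = -0.0532
F* = 126.17 · e^(-0.0532 × 6/12) = 126.17 · e^-0.026600 = 126.17 × 0.973751 = 122.8582
Market 125.13 > fair 122.8582: forward overpriced → cash-and-carry (buy spot, short the forward).
At maturity, profit = |F_mkt − F*| = |125.13 − 122.8582| = 2.27 per EUR (in JPY)

2.27 per EUR (in JPY)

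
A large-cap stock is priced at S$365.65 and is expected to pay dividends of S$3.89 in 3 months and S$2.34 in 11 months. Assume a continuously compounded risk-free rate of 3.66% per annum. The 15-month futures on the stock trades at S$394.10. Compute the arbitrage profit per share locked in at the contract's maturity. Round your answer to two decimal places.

S$17.74 per share

PV(dividends) I = 3.89·e^(−0.0366·3/12) + 2.34·e^(−0.0366·11/12) = 6.1174
Fair futures F* = (S − I)·e^(rT) = (365.65 − 6.1174)·e^0.045750 = 359.5326 × 1.046813 = 376.3634
Market S$394.10 > fair 376.3634: forward overpriced → cash-and-carry (borrow at r, buy the stock and collect the dividends, short the forward).
Profit at T = |F_mkt − F*| = |394.10 − 376.3634| = S$17.74 per share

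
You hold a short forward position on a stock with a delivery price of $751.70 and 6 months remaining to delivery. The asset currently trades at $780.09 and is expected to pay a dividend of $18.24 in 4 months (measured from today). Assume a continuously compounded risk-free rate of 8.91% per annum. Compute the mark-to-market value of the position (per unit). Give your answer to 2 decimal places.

PV(remaining dividends) I = 18.24·e^(−0.0891·4/12) = 17.7062
Current forward F = (S − I)·e^(rT) = (780.09 − 17.7062)·e^(0.0891·6/12) = 762.3838 × 1.045557 = 797.1157
Value (long) = (F − K)·e^(−rT) = (797.1157 − 751.70) × 0.956428 = 43.4368
Short position value = −(long value) = -$43.44

-$43.44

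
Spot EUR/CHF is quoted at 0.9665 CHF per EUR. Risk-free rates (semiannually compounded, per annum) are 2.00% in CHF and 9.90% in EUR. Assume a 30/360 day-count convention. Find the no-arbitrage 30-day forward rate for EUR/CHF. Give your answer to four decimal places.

By covered interest parity, F = S · (1+r_CHF/2)^(2T) / (1+r_EUR/2)^(2T)
= 0.9665 × 1.001660 / 1.008085 = 0.9665 × 0.993627
F = 0.9603 CHF per EUR

0.9603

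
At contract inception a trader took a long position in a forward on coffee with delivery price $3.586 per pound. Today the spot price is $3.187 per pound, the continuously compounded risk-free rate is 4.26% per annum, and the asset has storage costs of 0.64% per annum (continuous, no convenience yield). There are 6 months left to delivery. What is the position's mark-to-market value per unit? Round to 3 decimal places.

-$0.313 per pound

Current fair forward for the remaining 6 months: F = S·e^((r + u)·T), (r + u) = 0.0426 + 0.0064 = 0.0490
F = 3.187 · e^(0.0490 × 6/12) = 3.187 × 1.024803 = 3.2660
Value of long forward = (F − K)·e^(−rT) = (3.2660 − 3.586) · e^(−0.0426·6/12)
= -0.3200 × 0.978925 = -0.313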